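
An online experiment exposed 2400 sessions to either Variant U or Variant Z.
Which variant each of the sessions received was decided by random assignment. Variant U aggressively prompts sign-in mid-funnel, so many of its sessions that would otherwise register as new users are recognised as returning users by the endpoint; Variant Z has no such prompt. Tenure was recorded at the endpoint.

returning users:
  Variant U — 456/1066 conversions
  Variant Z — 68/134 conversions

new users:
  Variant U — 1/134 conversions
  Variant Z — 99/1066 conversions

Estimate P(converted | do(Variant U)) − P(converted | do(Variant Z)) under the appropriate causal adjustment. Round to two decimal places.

Variant Z is higher inside every user tenure stratum but Variant U is higher in aggregate. Whether to stratify depends on how user tenure relates to the variant.
User tenure is downstream of the variant. One should not condition on a consequence of treatment, so the overall rates are the right comparison.
The causal difference is the pooled difference: 0.381 − 0.139 = +0.242.

+0.24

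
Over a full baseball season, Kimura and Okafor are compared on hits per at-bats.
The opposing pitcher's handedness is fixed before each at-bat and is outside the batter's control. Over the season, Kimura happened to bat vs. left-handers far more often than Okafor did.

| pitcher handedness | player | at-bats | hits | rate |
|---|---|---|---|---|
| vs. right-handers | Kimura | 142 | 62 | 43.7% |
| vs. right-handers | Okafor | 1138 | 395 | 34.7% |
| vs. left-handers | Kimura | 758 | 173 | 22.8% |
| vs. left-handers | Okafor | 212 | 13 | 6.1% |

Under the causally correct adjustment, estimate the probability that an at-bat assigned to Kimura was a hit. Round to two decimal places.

0.35

Kimura is higher inside every pitcher handedness stratum but Okafor is higher in aggregate. Whether to stratify depends on how pitcher handedness relates to the player.
The imbalance in pitcher handedness arose from how at-bats were allocated, not from anything the player did; and pitcher handedness independently affects the outcome. The pooled gap is confounded — condition on pitcher handedness.
Standardising Kimura to the population pitcher handedness mix: 0.569·62/142 + 0.431·173/758 = 0.347.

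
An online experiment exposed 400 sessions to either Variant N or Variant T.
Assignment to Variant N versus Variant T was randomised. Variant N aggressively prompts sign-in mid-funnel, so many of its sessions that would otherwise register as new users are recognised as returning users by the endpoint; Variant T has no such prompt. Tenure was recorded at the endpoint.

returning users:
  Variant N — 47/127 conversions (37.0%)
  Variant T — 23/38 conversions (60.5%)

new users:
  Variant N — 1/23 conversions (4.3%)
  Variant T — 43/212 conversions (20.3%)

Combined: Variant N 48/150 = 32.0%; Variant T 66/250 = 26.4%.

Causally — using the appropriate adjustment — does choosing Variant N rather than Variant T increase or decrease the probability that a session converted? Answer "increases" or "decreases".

User tenure is recorded after the variant and is itself shifted by it — it sits on the causal path from variant to outcome. Conditioning on a mediator would strip out part of the effect we want; the pooled comparison gives the total causal effect.
Pooled: Variant N 32.0% vs Variant T 26.4%; Variant N is higher overall.

increases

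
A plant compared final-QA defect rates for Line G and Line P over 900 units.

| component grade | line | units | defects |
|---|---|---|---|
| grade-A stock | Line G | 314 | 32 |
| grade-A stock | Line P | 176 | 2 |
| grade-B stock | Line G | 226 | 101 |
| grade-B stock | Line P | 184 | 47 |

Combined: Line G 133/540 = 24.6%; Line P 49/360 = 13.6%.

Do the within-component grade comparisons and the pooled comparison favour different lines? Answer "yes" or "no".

Within each component grade level (grade-A stock 10.2% vs 1.1%; grade-B stock 44.7% vs 25.5%), Line P has the lower rate every time. Pooled: 24.6% vs 13.6% — Line P has the lower rate overall. They agree.

no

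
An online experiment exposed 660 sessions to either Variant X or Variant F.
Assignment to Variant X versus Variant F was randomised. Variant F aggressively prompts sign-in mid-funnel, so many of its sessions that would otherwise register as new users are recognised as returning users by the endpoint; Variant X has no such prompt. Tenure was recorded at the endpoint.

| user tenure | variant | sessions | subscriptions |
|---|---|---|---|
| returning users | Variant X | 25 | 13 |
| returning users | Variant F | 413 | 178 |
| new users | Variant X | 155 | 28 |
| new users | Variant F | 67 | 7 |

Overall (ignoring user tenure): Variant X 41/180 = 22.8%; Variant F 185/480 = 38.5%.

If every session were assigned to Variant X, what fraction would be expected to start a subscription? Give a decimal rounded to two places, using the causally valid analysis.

0.23

Because the variant influences user tenure, user tenure is a post-treatment mediator, not a confounder. Stratifying on it would bias the estimate; the causal effect is the crude pooled difference.
So P(outcome | do(Variant X)) is just the pooled rate for Variant X: 41/180 = 0.228.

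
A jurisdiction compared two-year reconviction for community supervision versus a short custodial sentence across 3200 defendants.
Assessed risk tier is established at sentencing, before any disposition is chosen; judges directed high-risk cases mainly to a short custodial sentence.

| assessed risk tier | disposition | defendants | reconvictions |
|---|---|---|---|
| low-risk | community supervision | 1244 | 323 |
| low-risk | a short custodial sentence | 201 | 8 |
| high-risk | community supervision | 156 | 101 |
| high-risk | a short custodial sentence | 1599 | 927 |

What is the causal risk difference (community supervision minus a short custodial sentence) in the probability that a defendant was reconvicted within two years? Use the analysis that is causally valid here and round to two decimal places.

+0.14

Since assessed risk tier is a pre-existing factor (not a product of the disposition) and it affects the outcome on its own, it is a confounder. The stratified rates, not the pooled rate, identify the causal effect.
Adjusting over the population distribution of assessed risk tier: 0.452·(0.260−0.040) + 0.548·(0.647−0.580) = +0.136.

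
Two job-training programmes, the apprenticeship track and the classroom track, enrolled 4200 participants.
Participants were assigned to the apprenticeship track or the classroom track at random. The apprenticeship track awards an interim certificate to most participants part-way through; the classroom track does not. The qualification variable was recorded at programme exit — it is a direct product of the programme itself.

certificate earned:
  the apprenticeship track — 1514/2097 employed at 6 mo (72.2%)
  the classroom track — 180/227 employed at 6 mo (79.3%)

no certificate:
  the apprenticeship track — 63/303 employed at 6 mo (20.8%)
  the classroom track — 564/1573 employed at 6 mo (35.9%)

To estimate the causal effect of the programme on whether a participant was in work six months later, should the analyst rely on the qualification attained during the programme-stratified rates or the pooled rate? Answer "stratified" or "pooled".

pooled

The stratified and pooled comparisons disagree (the classroom track wins within each qualification attained during the programme; the apprenticeship track wins overall), so the answer turns on the causal role of qualification attained during the programme.
The distribution of qualification attained during the programme is itself part of what the programme does — it is an intermediate outcome. Holding it fixed would remove that part of the effect; the total effect is the pooled difference.
Pooled: the apprenticeship track 65.7% vs the classroom track 41.3%; the apprenticeship track is higher overall.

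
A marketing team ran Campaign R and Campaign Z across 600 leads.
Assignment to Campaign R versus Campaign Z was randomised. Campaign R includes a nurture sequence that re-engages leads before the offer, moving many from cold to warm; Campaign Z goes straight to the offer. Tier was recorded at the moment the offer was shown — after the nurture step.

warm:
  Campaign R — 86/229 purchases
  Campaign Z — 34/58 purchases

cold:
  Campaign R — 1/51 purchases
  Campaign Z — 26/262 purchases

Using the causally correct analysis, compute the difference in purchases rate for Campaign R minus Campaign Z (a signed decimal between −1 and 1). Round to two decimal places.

+0.12

Engagement tier here is a post-treatment variable shaped by the campaign; conditioning on it would introduce bias rather than remove it. The overall comparison is the causal one.
The causal difference is the pooled difference: 0.311 − 0.188 = +0.123.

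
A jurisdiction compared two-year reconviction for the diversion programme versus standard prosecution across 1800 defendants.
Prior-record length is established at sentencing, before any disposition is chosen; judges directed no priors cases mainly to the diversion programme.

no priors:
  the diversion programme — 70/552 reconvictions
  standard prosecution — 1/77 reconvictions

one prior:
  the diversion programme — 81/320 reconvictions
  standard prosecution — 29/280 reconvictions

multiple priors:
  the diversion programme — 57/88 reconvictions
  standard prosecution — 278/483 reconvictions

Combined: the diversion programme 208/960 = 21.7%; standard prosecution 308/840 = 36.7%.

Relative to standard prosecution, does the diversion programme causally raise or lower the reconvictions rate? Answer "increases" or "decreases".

increases

The prior-record length-specific comparison favours standard prosecution throughout, but the pooled figures favour the diversion programme. The question is whether to condition on prior-record length.
Here prior-record length is a common cause — it drives both which disposition a case falls under and the outcome. The crude comparison mixes populations; the stratum-specific rates are the causally relevant ones.
Within each level — no priors: 12.7% vs 1.3%; one prior: 25.3% vs 10.4%; multiple priors: 64.8% vs 57.6% — standard prosecution is lower every time.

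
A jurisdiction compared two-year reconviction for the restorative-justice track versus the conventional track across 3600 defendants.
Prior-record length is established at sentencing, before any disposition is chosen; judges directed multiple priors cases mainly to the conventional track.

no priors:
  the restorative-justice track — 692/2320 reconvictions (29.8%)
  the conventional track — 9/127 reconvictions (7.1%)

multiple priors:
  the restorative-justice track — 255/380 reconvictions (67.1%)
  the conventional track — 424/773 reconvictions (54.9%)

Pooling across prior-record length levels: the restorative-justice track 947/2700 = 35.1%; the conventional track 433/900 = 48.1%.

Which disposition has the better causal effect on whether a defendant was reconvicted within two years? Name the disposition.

the conventional track

Within every prior-record length level the conventional track has the lower rate, yet pooled the restorative-justice track does — Simpson's reversal.
The imbalance in prior-record length arose from how defendants were allocated, not from anything the disposition did; and prior-record length independently affects the outcome. The pooled gap is confounded — condition on prior-record length.
Within each level — no priors: 29.8% vs 7.1%; multiple priors: 67.1% vs 54.9% — the conventional track is lower every time.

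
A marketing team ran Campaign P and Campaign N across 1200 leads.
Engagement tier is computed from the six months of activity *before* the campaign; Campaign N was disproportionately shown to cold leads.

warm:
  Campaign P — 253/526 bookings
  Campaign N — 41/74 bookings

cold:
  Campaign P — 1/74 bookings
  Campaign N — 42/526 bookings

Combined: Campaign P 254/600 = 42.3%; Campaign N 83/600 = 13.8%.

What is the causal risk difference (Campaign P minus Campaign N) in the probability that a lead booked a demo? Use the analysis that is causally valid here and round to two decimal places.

Within every engagement tier level Campaign N has the higher rate, yet pooled Campaign P does — Simpson's reversal.
Nothing the campaign does changes engagement tier; the imbalance is an allocation artefact. With engagement tier also predicting the outcome, the pooled figure is confounded, and the within-stratum comparison is the causal one.
Adjusting over the population distribution of engagement tier: 0.500·(0.481−0.554) + 0.500·(0.014−0.080) = -0.070.

-0.07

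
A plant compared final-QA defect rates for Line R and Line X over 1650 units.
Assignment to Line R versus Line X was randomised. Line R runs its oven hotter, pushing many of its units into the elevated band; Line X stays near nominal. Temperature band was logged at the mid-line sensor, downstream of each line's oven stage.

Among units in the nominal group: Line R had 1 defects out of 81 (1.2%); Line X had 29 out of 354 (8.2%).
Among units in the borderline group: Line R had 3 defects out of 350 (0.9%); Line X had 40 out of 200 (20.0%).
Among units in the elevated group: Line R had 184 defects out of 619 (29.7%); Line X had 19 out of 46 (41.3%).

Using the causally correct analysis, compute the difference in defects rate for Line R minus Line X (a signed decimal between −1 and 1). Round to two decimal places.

+0.03

Because the line influences in-process temperature band, in-process temperature band is a post-treatment mediator, not a confounder. Stratifying on it would bias the estimate; the causal effect is the crude pooled difference.
The causal difference is the pooled difference: 0.179 − 0.147 = +0.032.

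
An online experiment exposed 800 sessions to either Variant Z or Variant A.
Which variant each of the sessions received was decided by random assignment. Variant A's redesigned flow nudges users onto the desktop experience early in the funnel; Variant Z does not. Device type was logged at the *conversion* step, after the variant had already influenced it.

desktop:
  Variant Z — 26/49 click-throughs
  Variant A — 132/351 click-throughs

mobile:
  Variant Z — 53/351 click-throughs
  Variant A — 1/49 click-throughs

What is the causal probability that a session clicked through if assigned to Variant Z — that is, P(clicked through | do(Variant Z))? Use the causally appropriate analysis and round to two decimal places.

Within every device type level Variant Z has the higher rate, yet pooled Variant A does — Simpson's reversal.
The distribution of device type is itself part of what the variant does — it is an intermediate outcome. Holding it fixed would remove that part of the effect; the total effect is the pooled difference.
So P(outcome | do(Variant Z)) is just the pooled rate for Variant Z: 79/400 = 0.198.

0.20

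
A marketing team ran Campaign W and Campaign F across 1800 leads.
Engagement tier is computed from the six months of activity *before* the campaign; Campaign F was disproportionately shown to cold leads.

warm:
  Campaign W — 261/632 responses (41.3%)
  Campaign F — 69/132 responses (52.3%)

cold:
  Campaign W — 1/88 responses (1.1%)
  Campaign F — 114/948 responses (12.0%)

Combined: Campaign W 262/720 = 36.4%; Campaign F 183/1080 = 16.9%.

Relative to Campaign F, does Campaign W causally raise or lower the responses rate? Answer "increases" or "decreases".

decreases

Campaign F is higher inside every engagement tier stratum but Campaign W is higher in aggregate. Whether to stratify depends on how engagement tier relates to the campaign.
The imbalance in engagement tier arose from how leads were allocated, not from anything the campaign did; and engagement tier independently affects the outcome. The pooled gap is confounded — condition on engagement tier.
Within each level — warm: 41.3% vs 52.3%; cold: 1.1% vs 12.0% — Campaign F is higher every time.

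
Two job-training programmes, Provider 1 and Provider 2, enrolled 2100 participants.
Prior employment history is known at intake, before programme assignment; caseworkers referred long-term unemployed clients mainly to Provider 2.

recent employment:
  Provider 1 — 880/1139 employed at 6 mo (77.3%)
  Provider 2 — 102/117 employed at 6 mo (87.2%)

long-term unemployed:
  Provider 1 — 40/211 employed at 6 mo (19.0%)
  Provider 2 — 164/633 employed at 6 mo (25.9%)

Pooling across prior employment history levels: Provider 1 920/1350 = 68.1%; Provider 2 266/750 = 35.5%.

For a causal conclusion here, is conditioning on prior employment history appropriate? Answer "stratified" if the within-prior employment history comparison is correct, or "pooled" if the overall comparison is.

The stratified and pooled comparisons disagree (Provider 2 wins within each prior employment history; Provider 1 wins overall), so the answer turns on the causal role of prior employment history.
Prior employment history is set before the programme has any effect — it is not caused by the programme — and it independently drives the outcome. That makes it a confounder, so the causal comparison is within prior employment history levels.
Within each level — recent employment: 77.3% vs 87.2%; long-term unemployed: 19.0% vs 25.9% — Provider 2 is higher every time.

stratified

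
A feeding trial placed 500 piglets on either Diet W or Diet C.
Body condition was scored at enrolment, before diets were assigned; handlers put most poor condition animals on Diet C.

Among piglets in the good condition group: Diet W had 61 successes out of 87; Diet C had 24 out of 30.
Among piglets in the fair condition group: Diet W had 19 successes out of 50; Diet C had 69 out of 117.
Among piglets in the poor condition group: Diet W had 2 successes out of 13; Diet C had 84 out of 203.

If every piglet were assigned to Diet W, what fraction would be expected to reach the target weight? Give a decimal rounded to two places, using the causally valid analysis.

0.36

The stratified and pooled comparisons disagree (Diet C wins within each starting body condition; Diet W wins overall), so the answer turns on the causal role of starting body condition.
Starting body condition satisfies the back-door criterion: it is not a descendant of the diet, and it blocks the spurious path from diet to outcome. Adjusting for it (i.e., using the within-starting body condition rates) gives the causal effect.
Standardising Diet W to the population starting body condition mix: 0.234·61/87 + 0.334·19/50 + 0.432·2/13 = 0.357.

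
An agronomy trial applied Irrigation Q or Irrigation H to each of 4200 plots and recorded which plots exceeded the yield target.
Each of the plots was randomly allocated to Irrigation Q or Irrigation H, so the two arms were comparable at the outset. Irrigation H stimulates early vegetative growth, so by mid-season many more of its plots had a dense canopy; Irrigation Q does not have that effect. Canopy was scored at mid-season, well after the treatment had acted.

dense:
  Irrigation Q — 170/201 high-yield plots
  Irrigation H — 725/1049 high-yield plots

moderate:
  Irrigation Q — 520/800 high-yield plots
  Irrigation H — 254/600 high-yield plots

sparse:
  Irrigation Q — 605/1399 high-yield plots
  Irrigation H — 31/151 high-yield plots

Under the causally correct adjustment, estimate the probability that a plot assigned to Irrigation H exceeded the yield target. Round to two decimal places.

0.56

Because the irrigation influences mid-season canopy, mid-season canopy is a post-treatment mediator, not a confounder. Stratifying on it would bias the estimate; the causal effect is the crude pooled difference.
So P(outcome | do(Irrigation H)) is just the pooled rate for Irrigation H: 1010/1800 = 0.561.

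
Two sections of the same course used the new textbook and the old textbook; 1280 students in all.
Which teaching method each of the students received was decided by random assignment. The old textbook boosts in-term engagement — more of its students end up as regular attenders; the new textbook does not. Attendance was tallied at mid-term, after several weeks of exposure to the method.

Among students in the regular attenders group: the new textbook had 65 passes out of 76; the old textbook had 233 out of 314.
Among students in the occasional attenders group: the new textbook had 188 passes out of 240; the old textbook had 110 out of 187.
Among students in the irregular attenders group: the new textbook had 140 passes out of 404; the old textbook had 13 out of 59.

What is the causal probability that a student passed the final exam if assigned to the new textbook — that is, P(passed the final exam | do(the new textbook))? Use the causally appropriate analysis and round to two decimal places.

0.55

The stratified and pooled comparisons disagree (the new textbook wins within each mid-term attendance; the old textbook wins overall), so the answer turns on the causal role of mid-term attendance.
Mid-term attendance is downstream of the teaching method. One should not condition on a consequence of treatment, so the overall rates are the right comparison.
So P(outcome | do(the new textbook)) is just the pooled rate for the new textbook: 393/720 = 0.546.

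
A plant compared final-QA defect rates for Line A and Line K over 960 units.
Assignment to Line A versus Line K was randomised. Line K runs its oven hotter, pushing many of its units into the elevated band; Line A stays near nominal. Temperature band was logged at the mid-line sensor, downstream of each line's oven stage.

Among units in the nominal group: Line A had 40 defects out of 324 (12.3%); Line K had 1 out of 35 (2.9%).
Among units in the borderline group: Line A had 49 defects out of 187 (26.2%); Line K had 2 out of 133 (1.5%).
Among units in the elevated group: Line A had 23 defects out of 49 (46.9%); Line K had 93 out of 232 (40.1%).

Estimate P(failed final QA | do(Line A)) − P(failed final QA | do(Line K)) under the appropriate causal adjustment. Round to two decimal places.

-0.04

The distribution of in-process temperature band is itself part of what the line does — it is an intermediate outcome. Holding it fixed would remove that part of the effect; the total effect is the pooled difference.
The causal difference is the pooled difference: 0.200 − 0.240 = -0.040.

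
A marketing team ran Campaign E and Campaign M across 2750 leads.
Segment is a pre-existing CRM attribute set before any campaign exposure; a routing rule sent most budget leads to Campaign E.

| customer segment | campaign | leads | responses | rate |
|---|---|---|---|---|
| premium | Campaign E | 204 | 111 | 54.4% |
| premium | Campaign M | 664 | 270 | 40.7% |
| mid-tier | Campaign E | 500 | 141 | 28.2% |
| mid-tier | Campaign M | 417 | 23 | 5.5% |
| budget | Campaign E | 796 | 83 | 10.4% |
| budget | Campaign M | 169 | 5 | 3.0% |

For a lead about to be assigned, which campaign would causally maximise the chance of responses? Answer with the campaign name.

The imbalance in customer segment arose from how leads were allocated, not from anything the campaign did; and customer segment independently affects the outcome. The pooled gap is confounded — condition on customer segment.
Within each level — premium: 54.4% vs 40.7%; mid-tier: 28.2% vs 5.5%; budget: 10.4% vs 3.0% — Campaign E is higher every time.

Campaign E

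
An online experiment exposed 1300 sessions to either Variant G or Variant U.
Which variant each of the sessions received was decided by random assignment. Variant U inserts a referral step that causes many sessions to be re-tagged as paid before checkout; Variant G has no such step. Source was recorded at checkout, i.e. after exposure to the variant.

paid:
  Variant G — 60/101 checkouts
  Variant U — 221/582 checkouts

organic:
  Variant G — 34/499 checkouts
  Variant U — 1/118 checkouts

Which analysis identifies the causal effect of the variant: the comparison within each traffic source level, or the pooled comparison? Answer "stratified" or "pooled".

Traffic source here is a post-treatment variable shaped by the variant; conditioning on it would introduce bias rather than remove it. The overall comparison is the causal one.
Pooled: Variant G 15.7% vs Variant U 31.7%; Variant U is higher overall.

pooled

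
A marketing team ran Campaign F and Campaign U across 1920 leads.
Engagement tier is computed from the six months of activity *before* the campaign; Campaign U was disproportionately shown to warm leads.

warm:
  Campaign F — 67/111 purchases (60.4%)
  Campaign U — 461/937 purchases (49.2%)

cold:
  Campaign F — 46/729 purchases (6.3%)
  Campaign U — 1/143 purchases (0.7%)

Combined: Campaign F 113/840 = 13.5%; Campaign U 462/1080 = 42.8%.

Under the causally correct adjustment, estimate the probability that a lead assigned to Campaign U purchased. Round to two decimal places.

0.27

Nothing the campaign does changes engagement tier; the imbalance is an allocation artefact. With engagement tier also predicting the outcome, the pooled figure is confounded, and the within-stratum comparison is the causal one.
Standardising Campaign U to the population engagement tier mix: 0.546·461/937 + 0.454·1/143 = 0.272.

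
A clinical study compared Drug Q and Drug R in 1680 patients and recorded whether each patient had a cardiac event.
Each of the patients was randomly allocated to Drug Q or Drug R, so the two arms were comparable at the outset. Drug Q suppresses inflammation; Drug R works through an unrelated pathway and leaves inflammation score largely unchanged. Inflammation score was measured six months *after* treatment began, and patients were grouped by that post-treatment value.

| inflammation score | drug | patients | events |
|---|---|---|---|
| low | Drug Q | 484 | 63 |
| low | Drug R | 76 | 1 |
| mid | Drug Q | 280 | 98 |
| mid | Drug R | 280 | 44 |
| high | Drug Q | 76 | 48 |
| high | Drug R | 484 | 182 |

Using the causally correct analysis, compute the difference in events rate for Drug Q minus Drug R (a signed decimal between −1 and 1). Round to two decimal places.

Drug R is lower inside every inflammation score stratum but Drug Q is lower in aggregate. Whether to stratify depends on how inflammation score relates to the drug.
Stratifying would compare drugs among patients the drugs themselves sorted into inflammation score groups — a form of selection on an intermediate. The unconditioned pooled rates give the total causal effect.
The causal difference is the pooled difference: 0.249 − 0.270 = -0.021.

-0.02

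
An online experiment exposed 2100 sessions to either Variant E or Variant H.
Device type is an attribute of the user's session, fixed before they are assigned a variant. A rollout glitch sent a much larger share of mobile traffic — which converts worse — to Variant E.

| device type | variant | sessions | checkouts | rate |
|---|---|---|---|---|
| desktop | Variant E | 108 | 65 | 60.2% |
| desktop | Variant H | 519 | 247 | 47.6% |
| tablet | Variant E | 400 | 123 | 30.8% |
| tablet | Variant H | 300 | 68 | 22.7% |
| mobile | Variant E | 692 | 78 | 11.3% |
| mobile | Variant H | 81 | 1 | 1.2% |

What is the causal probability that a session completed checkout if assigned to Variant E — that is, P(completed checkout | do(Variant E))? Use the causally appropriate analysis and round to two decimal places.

Since device type is a pre-existing factor (not a product of the variant) and it affects the outcome on its own, it is a confounder. The stratified rates, not the pooled rate, identify the causal effect.
Standardising Variant E to the population device type mix: 0.299·65/108 + 0.333·123/400 + 0.368·78/692 = 0.324.

0.32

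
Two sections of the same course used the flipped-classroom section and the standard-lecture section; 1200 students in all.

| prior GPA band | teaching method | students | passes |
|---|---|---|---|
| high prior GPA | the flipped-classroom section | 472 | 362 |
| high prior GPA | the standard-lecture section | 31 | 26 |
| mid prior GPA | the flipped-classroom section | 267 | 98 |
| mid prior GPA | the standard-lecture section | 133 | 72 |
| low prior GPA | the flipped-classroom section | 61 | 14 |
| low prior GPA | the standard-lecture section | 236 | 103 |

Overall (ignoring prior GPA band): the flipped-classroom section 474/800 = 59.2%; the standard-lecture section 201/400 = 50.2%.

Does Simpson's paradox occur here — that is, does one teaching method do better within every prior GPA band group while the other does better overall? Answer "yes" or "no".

yes

Within each prior GPA band level (high prior GPA 76.7% vs 83.9%; mid prior GPA 36.7% vs 54.1%; low prior GPA 23.0% vs 43.6%), the standard-lecture section has the higher rate every time. Pooled: 59.2% vs 50.2% — the flipped-classroom section has the higher rate overall. The two comparisons disagree.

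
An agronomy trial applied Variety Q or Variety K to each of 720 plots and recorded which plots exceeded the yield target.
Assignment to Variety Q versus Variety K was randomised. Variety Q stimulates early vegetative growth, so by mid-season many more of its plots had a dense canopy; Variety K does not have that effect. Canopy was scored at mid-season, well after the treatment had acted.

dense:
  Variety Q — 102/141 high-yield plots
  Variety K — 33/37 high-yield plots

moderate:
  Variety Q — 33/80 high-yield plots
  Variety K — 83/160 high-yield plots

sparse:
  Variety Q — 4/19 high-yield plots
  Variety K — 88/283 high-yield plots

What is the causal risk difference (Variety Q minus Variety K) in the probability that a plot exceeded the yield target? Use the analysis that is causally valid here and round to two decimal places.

Variety K is higher inside every mid-season canopy stratum but Variety Q is higher in aggregate. Whether to stratify depends on how mid-season canopy relates to the variety.
Mid-season canopy is downstream of the variety. One should not condition on a consequence of treatment, so the overall rates are the right comparison.
The causal difference is the pooled difference: 0.579 − 0.425 = +0.154.

+0.15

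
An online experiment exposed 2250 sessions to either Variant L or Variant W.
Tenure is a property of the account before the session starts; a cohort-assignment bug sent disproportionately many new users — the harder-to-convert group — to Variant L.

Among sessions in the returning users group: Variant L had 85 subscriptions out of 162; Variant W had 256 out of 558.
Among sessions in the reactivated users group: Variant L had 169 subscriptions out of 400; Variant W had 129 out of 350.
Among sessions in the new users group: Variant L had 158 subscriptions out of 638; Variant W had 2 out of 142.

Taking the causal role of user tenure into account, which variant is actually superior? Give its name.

Variant L

Nothing the variant does changes user tenure; the imbalance is an allocation artefact. With user tenure also predicting the outcome, the pooled figure is confounded, and the within-stratum comparison is the causal one.
Within each level — returning users: 52.5% vs 45.9%; reactivated users: 42.2% vs 36.9%; new users: 24.8% vs 1.4% — Variant L is higher every time.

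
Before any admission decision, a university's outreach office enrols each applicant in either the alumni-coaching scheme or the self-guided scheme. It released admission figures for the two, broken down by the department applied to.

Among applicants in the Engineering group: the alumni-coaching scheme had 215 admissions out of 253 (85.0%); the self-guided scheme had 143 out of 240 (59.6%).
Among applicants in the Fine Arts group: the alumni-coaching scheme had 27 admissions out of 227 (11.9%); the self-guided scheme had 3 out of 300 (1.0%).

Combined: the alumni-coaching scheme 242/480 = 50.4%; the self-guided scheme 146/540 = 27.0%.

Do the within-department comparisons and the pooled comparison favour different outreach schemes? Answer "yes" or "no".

Within each department level (Engineering 85.0% vs 59.6%; Fine Arts 11.9% vs 1.0%), the alumni-coaching scheme has the higher rate every time. Pooled: 50.4% vs 27.0% — the alumni-coaching scheme has the higher rate overall. They agree.

no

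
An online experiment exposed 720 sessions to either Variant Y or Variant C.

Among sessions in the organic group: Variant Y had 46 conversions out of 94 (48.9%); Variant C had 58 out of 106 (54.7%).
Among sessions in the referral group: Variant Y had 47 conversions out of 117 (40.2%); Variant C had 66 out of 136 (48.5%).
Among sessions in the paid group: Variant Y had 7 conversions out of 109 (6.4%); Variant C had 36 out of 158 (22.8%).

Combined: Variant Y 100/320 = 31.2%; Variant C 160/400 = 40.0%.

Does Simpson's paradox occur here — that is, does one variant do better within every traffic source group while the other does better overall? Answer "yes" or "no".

no

Within each traffic source level (organic 48.9% vs 54.7%; referral 40.2% vs 48.5%; paid 6.4% vs 22.8%), Variant C has the higher rate every time. Pooled: 31.2% vs 40.0% — Variant C has the higher rate overall. They agree.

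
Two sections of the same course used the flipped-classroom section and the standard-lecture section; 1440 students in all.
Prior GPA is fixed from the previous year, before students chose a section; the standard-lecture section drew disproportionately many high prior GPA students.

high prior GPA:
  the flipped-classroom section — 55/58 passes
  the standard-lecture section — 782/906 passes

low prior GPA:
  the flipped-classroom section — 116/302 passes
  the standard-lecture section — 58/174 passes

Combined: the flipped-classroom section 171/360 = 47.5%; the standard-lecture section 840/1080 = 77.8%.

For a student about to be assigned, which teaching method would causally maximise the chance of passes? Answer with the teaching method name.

Prior GPA band satisfies the back-door criterion: it is not a descendant of the teaching method, and it blocks the spurious path from teaching method to outcome. Adjusting for it (i.e., using the within-prior GPA band rates) gives the causal effect.
Within each level — high prior GPA: 94.8% vs 86.3%; low prior GPA: 38.4% vs 33.3% — the flipped-classroom section is higher every time.

the flipped-classroom section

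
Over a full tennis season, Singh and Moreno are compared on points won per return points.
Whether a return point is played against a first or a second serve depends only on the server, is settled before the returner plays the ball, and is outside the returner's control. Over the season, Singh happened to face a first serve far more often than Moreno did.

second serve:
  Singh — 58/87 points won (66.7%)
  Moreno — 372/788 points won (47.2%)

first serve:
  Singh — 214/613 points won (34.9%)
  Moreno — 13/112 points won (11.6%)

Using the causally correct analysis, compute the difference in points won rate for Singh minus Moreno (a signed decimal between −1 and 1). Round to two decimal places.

Serve type satisfies the back-door criterion: it is not a descendant of the player, and it blocks the spurious path from player to outcome. Adjusting for it (i.e., using the within-serve type rates) gives the causal effect.
Adjusting over the population distribution of serve type: 0.547·(0.667−0.472) + 0.453·(0.349−0.116) = +0.212.

+0.21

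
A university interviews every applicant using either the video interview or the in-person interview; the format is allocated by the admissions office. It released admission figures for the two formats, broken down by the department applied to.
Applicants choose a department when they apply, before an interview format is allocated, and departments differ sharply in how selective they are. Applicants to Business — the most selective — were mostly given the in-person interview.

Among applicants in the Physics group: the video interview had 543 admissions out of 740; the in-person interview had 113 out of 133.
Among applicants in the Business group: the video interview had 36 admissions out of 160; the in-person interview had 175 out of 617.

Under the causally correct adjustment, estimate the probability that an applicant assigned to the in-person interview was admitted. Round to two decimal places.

the in-person interview is higher inside every department stratum but the video interview is higher in aggregate. Whether to stratify depends on how department relates to the interview format.
Department differs across interview formats for reasons unrelated to any effect of the interview format itself, and it separately predicts the outcome — a classic confounder. We must compare within department levels.
Standardising the in-person interview to the population department mix: 0.529·113/133 + 0.471·175/617 = 0.583.

0.58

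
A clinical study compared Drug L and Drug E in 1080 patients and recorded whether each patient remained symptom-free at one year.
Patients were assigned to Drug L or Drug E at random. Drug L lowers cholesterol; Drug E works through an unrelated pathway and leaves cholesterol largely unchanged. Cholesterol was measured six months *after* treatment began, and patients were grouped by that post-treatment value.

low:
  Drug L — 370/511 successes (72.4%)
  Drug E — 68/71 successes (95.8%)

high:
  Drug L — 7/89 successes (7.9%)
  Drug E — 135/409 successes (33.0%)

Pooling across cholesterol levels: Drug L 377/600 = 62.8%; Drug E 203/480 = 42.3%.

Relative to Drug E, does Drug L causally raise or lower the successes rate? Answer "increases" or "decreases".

Cholesterol lies on the pathway drug → cholesterol → outcome, so adjusting for it blocks the indirect effect. For the total causal effect of drug, use the unadjusted pooled rates.
Pooled: Drug L 62.8% vs Drug E 42.3%; Drug L is higher overall.

increases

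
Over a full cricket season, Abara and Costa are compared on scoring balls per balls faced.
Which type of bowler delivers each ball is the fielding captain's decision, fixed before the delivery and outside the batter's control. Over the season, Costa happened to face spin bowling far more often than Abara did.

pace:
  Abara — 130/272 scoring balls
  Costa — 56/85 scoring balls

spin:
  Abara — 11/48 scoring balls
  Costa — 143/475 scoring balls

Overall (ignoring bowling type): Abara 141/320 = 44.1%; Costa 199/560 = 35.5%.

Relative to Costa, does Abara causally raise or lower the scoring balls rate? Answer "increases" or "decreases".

decreases

The imbalance in bowling type arose from how balls faced were allocated, not from anything the player did; and bowling type independently affects the outcome. The pooled gap is confounded — condition on bowling type.
Within each level — pace: 47.8% vs 65.9%; spin: 22.9% vs 30.1% — Costa is higher every time.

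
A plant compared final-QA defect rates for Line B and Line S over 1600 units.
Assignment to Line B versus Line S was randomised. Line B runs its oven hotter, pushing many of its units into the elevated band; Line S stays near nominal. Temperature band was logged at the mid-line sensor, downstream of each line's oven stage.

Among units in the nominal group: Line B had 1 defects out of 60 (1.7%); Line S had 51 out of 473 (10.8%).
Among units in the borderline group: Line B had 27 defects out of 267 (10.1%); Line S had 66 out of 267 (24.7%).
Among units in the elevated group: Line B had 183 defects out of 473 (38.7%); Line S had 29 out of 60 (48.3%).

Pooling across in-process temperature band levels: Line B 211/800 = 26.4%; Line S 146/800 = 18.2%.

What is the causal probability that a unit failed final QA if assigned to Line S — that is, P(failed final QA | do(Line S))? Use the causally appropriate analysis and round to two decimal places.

The in-process temperature band-specific comparison favours Line B throughout, but the pooled figures favour Line S. The question is whether to condition on in-process temperature band.
Stratifying would compare lines among units the lines themselves sorted into in-process temperature band groups — a form of selection on an intermediate. The unconditioned pooled rates give the total causal effect.
So P(outcome | do(Line S)) is just the pooled rate for Line S: 146/800 = 0.182.

0.18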